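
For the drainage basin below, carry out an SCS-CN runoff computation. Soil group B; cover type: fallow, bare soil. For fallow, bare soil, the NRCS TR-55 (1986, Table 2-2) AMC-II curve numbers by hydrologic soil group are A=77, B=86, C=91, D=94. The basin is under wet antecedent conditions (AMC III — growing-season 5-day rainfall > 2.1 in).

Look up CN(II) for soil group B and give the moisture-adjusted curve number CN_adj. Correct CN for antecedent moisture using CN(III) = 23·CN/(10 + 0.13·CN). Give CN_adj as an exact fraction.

NRCS table: fallow, bare soil, soil group B → CN(II) = 86
CN(III) from CN(II)=86: (23·86)/(10 + 0.13·86) = 98900/1059 ≈ 93.390

CN_adj = 98900/1059 ≈ 93.390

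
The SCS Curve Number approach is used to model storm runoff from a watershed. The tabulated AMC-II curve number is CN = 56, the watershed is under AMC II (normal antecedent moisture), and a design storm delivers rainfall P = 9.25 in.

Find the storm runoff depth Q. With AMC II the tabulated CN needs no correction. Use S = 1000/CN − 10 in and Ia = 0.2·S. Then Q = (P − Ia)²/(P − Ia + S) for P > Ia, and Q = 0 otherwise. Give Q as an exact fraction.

AMC II — tabulated CN = 56 applies directly.
Max retention: S = 1000/56 − 10 = 55/7 in (≈ 7.857 in)
Ia = 0.2·(55/7) = 11/7 in ≈ 1.571 in
Since P=9.250 > Ia=1.571: effective rainfall P−Ia = 215/28 in
Q: (215/28)² ÷ (435/28) = 9245/2436 in (≈ 3.795 in)

Q = 9245/2436 in ≈ 3.795 in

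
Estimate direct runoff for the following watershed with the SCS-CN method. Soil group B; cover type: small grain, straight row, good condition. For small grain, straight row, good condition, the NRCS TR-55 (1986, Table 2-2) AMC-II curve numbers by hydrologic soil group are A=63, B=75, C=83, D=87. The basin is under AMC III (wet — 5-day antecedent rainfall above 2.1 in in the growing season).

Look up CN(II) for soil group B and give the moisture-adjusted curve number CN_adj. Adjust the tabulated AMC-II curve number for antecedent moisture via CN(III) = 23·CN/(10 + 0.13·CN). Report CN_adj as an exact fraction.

NRCS table: small grain, straight row, good condition, soil group B → CN(II) = 75
CN(III) from CN(II)=75: (23·75)/(10 + 0.13·75) = 6900/79 ≈ 87.342

CN_adj = 6900/79 ≈ 87.342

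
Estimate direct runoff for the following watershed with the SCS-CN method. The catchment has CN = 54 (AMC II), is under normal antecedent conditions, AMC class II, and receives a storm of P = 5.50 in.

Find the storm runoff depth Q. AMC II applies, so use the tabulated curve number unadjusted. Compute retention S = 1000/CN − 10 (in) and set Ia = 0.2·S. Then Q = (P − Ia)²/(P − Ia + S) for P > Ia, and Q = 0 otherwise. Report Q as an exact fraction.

AMC II — tabulated CN = 54 applies directly.
Retention S: 1000/CN − 10 with CN=54.000 → S = 230/27 ≈ 8.519 in
Ia = 0.2S: 0.2·8.519 = 1.704 in (exactly 46/27)
P − Ia = 5.500 − 1.704 = 205/54 ≈ 3.796 in (> 0, runoff occurs)
Runoff Q = (P−Ia)²/(P−Ia+S) = (3.796)²/(3.796+8.519) = 8405/7182 ≈ 1.170 in

Q = 8405/7182 in ≈ 1.170 in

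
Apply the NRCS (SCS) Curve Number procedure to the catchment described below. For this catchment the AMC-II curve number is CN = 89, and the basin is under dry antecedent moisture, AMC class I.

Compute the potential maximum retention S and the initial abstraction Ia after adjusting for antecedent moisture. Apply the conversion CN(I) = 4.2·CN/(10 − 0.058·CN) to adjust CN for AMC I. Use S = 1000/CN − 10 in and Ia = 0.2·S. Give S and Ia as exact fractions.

Dry (AMC I): CN(I) = 4.2·89/(10 − 0.058·89) = (1869/5)/(2419/500) = 186900/2419 ≈ 77.263
Max retention: S = 1000/(186900/2419) − 10 = 5500/1869 in (≈ 2.943 in)
Ia = 0.2·(5500/1869) = 1100/1869 in ≈ 0.589 in

S = 5500/1869 in ≈ 2.943 in; Ia = 1100/1869 in ≈ 0.589 in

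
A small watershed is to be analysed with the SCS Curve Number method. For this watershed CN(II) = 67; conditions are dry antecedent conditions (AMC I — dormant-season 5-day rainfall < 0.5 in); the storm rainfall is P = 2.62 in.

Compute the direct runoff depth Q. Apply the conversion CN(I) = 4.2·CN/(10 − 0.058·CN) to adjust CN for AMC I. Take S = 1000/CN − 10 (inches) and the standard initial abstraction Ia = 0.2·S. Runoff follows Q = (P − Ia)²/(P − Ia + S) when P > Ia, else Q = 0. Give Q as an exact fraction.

Q = 41460721/6599744550 in ≈ 0.006 in

CN(I) from CN(II)=67: (4.2·67)/(10 − 0.058·67) = 46900/1019 ≈ 46.026
Max retention: S = 1000/(46900/1019) − 10 = 5500/469 in (≈ 11.727 in)
Ia = 0.2S: 0.2·11.727 = 2.345 in (exactly 1100/469)
Since P=2.620 > Ia=2.345: effective rainfall P−Ia = 6439/23450 in
Q: (6439/23450)² ÷ (281439/23450) = 41460721/6599744550 in (≈ 0.006 in)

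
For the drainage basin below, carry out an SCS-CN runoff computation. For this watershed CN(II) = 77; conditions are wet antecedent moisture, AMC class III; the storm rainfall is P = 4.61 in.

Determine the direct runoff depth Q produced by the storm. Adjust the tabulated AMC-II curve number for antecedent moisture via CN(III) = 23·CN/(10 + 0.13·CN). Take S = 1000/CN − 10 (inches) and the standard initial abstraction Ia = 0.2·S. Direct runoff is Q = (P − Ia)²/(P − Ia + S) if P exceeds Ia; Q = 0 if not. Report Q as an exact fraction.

Adjust CN=77 to AMC III: 23·77/(10 + 0.13·77) → 1771 ÷ (2001/100) = 7700/87 ≈ 88.506
S = 1000/(7700/87) − 10 = 100/77 in ≈ 1.299 in
Ia = 0.2S: 0.2·1.299 = 0.260 in (exactly 20/77)
Excess rainfall: 4.610 − 0.260 = 4.350 in; P > Ia so Q > 0
Q = (33497/7700)²/((33497/7700) + 100/77) = (1122049009/59290000)/(43497/7700) = 1122049009/334926900 in ≈ 3.350 in

Q = 1122049009/334926900 in ≈ 3.350 in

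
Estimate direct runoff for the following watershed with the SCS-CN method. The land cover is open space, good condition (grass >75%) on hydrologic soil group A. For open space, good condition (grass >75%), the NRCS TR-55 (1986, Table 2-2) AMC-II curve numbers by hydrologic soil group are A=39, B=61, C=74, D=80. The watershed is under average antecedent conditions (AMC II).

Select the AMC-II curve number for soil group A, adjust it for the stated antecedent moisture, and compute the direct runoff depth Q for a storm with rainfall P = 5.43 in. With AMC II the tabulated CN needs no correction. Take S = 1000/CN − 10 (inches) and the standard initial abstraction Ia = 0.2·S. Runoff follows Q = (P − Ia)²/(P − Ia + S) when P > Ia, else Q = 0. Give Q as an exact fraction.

Q = 80586529/272910300 in ≈ 0.295 in

NRCS table: open space, good condition (grass >75%), soil group A → CN(II) = 39
AMC II — tabulated CN = 39 applies directly.
S = 1000/39 − 10 = 610/39 in ≈ 15.641 in
Ia = 0.2·(610/39) = 122/39 in ≈ 3.128 in
P − Ia = 5.430 − 3.128 = 8977/3900 ≈ 2.302 in (> 0, runoff occurs)
Runoff Q = (P−Ia)²/(P−Ia+S) = (2.302)²/(2.302+15.641) = 80586529/272910300 ≈ 0.295 in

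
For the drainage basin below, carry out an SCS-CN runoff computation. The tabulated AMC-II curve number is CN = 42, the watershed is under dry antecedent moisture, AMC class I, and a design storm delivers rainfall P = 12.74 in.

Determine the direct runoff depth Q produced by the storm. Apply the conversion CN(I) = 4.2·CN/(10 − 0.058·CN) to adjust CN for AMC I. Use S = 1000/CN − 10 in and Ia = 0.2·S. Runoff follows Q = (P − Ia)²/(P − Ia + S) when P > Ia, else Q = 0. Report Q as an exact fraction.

Dry (AMC I): CN(I) = 4.2·42/(10 − 0.058·42) = (882/5)/(1891/250) = 44100/1891 ≈ 23.321
Retention S: 1000/CN − 10 with CN=23.321 → S = 14500/441 ≈ 32.880 in
Initial abstraction Ia = S/5 = (14500/441)/5 = 2900/441 ≈ 6.576 in
P − Ia = 12.740 − 6.576 = 135917/22050 ≈ 6.164 in (> 0, runoff occurs)
Q = (135917/22050)²/((135917/22050) + 14500/441) = (18473430889/486202500)/(860917/22050) = 18473430889/18983219850 in ≈ 0.973 in

Q = 18473430889/18983219850 in ≈ 0.973 in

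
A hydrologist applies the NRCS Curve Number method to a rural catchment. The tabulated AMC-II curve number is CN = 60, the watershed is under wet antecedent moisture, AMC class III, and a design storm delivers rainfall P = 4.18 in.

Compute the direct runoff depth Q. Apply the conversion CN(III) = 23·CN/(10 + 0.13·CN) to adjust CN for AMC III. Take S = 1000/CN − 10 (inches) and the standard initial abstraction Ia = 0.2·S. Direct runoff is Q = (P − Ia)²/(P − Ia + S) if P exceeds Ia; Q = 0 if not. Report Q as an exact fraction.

Q = 154281241/77352450 in ≈ 1.995 in

CN(III) from CN(II)=60: (23·60)/(10 + 0.13·60) = 6900/89 ≈ 77.528
S = 1000/(6900/89) − 10 = 200/69 in ≈ 2.899 in
Initial abstraction Ia = S/5 = (200/69)/5 = 40/69 ≈ 0.580 in
Excess rainfall: 4.180 − 0.580 = 3.600 in; P > Ia so Q > 0
Q: (12421/3450)² ÷ (22421/3450) = 154281241/77352450 in (≈ 1.995 in)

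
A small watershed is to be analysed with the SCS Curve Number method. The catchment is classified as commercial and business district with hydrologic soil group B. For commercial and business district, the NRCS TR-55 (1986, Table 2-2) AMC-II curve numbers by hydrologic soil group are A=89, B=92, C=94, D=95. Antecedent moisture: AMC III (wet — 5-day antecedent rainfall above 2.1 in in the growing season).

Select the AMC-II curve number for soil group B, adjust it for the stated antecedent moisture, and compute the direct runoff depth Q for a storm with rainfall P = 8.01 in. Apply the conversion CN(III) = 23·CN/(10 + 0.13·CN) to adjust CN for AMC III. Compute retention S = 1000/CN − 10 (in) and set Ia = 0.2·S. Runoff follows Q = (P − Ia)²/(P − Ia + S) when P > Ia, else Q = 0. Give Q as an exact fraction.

NRCS table: commercial and business district, soil group B → CN(II) = 92
CN(III) from CN(II)=92: (23·92)/(10 + 0.13·92) = 52900/549 ≈ 96.357
Max retention: S = 1000/(52900/549) − 10 = 200/529 in (≈ 0.378 in)
Ia = 0.2·(200/529) = 40/529 in ≈ 0.076 in
P − Ia = 8.010 − 0.076 = 419729/52900 ≈ 7.934 in (> 0, runoff occurs)
Runoff Q = (P−Ia)²/(P−Ia+S) = (7.934)²/(7.934+0.378) = 176172433441/23261664100 ≈ 7.574 in

Q = 176172433441/23261664100 in ≈ 7.574 in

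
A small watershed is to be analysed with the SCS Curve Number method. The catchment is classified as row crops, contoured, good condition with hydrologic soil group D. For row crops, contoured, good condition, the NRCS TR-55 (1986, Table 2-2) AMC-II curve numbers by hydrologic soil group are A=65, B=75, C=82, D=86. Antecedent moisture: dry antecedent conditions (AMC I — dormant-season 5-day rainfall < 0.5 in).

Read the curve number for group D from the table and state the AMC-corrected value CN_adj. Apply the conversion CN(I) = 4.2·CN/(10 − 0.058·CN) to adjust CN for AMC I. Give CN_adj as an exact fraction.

NRCS table: row crops, contoured, good condition, soil group D → CN(II) = 86
Adjust CN=86 to AMC I: 4.2·86/(10 − 0.058·86) → (1806/5) ÷ (1253/250) = 12900/179 ≈ 72.067

CN_adj = 12900/179 ≈ 72.067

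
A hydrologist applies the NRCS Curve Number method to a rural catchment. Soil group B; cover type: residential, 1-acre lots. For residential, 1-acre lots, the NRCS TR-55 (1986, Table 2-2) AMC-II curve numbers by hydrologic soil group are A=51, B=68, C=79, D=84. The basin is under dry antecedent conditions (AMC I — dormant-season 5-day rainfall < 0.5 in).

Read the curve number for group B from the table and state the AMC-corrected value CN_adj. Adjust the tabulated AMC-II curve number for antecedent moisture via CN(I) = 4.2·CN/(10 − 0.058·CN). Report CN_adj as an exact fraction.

NRCS table: residential, 1-acre lots, soil group B → CN(II) = 68
Adjust CN=68 to AMC I: 4.2·68/(10 − 0.058·68) → (1428/5) ÷ (757/125) = 35700/757 ≈ 47.160

CN_adj = 35700/757 ≈ 47.160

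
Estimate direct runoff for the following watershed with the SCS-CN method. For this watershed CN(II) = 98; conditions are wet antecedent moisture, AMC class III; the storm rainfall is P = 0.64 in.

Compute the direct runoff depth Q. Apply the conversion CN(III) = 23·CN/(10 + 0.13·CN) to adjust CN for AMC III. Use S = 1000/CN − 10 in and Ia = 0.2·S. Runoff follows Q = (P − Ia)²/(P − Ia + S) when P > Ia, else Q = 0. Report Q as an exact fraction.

Q = 19210689/35275100 in ≈ 0.545 in

Adjust CN=98 to AMC III: 23·98/(10 + 0.13·98) → 2254 ÷ (1137/50) = 112700/1137 ≈ 99.120
Retention S: 1000/CN − 10 with CN=99.120 → S = 100/1127 ≈ 0.089 in
Initial abstraction Ia = S/5 = (100/1127)/5 = 20/1127 ≈ 0.018 in
Excess rainfall: 0.640 − 0.018 = 0.622 in; P > Ia so Q > 0
Q: (17532/28175)² ÷ (20032/28175) = 19210689/35275100 in (≈ 0.545 in)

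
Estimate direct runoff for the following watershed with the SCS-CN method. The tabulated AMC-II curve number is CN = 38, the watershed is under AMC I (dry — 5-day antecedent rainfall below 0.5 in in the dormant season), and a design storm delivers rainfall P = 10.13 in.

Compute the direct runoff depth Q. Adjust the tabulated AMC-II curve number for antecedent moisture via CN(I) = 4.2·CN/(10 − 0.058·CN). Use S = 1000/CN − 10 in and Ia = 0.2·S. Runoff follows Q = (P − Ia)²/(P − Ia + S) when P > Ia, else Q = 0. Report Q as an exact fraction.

Q = 8871190969/65603061300 in ≈ 0.135 in

Dry (AMC I): CN(I) = 4.2·38/(10 − 0.058·38) = (798/5)/(1949/250) = 39900/1949 ≈ 20.472
Retention S: 1000/CN − 10 with CN=20.472 → S = 15500/399 ≈ 38.847 in
Ia = 0.2S: 0.2·38.847 = 7.769 in (exactly 3100/399)
Excess rainfall: 10.130 − 7.769 = 2.361 in; P > Ia so Q > 0
Runoff Q = (P−Ia)²/(P−Ia+S) = (2.361)²/(2.361+38.847) = 8871190969/65603061300 ≈ 0.135 in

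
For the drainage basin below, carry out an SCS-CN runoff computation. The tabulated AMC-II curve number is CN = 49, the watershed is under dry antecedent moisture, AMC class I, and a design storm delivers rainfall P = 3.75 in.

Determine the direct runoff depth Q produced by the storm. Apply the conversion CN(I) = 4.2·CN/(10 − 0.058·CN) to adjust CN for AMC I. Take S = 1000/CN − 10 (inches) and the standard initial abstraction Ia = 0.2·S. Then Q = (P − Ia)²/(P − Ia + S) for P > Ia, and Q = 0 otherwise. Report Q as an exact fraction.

Q = 0 in ≈ 0.000 in

CN(I) from CN(II)=49: (4.2·49)/(10 − 0.058·49) = 34300/1193 ≈ 28.751
S = 1000/(34300/1193) − 10 = 8500/343 in ≈ 24.781 in
Ia = 0.2·(8500/343) = 1700/343 in ≈ 4.956 in
P = 3.750 ≤ Ia = 4.956 in: entire storm abstracted, Q = 0.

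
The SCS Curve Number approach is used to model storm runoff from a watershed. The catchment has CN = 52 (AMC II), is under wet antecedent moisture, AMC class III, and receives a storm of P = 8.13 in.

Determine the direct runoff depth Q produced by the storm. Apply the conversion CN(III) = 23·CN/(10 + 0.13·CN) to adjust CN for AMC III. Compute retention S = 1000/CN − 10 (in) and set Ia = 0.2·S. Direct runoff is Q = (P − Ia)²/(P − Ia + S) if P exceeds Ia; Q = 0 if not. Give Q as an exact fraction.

Q = 15999704523/3379567100 in ≈ 4.734 in

CN(III) from CN(II)=52: (23·52)/(10 + 0.13·52) = 29900/419 ≈ 71.360
Retention S: 1000/CN − 10 with CN=71.360 → S = 1200/299 ≈ 4.013 in
Initial abstraction Ia = S/5 = (1200/299)/5 = 240/299 ≈ 0.803 in
P − Ia = 8.130 − 0.803 = 219087/29900 ≈ 7.327 in (> 0, runoff occurs)
Runoff Q = (P−Ia)²/(P−Ia+S) = (7.327)²/(7.327+4.013) = 15999704523/3379567100 ≈ 4.734 in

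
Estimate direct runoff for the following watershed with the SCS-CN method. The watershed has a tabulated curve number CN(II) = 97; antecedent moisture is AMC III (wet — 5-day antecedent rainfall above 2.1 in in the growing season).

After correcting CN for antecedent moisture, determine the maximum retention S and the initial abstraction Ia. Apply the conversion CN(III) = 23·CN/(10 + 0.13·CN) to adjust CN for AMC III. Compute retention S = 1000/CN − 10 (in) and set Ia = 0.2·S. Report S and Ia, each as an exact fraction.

S = 300/2231 in ≈ 0.134 in; Ia = 60/2231 in ≈ 0.027 in

Wet (AMC III): CN(III) = 23·97/(10 + 0.13·97) = 2231/(2261/100) = 223100/2261 ≈ 98.673
Max retention: S = 1000/(223100/2261) − 10 = 300/2231 in (≈ 0.134 in)
Ia = 0.2S: 0.2·0.134 = 0.027 in (exactly 60/2231)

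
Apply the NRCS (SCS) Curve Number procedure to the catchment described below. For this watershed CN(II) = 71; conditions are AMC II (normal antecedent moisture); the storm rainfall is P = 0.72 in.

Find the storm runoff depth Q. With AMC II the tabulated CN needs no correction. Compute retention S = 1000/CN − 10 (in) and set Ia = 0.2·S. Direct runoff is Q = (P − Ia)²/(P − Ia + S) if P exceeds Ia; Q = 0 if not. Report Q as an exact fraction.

Q = 0 in ≈ 0.000 in

AMC II — tabulated CN = 71 applies directly.
Retention S: 1000/CN − 10 with CN=71.000 → S = 290/71 ≈ 4.085 in
Ia = 0.2S: 0.2·4.085 = 0.817 in (exactly 58/71)
P = 0.720 ≤ Ia = 0.817 in: entire storm abstracted, Q = 0.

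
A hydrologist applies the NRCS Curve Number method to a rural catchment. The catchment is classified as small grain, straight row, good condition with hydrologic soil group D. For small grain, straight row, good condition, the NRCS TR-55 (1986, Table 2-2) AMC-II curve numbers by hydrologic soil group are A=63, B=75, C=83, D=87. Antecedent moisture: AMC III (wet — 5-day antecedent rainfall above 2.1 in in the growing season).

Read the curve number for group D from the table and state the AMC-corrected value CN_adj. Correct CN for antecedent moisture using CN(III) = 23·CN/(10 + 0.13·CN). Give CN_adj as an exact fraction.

NRCS table: small grain, straight row, good condition, soil group D → CN(II) = 87
Wet (AMC III): CN(III) = 23·87/(10 + 0.13·87) = 2001/(2131/100) = 200100/2131 ≈ 93.900

CN_adj = 200100/2131 ≈ 93.900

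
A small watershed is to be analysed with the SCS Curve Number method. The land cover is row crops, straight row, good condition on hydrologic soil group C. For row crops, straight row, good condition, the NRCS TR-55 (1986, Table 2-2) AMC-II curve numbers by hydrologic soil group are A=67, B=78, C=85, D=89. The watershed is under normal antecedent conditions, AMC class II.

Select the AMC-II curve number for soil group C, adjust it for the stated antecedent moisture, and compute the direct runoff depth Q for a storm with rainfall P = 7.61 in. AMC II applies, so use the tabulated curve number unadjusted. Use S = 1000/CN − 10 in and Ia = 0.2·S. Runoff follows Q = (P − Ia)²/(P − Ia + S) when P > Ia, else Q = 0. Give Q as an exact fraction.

NRCS table: row crops, straight row, good condition, soil group C → CN(II) = 85
AMC II — tabulated CN = 85 applies directly.
Max retention: S = 1000/85 − 10 = 30/17 in (≈ 1.765 in)
Ia = 0.2·(30/17) = 6/17 in ≈ 0.353 in
Since P=7.610 > Ia=0.353: effective rainfall P−Ia = 12337/1700 in
Q: (12337/1700)² ÷ (15337/1700) = 152201569/26072900 in (≈ 5.838 in)

Q = 152201569/26072900 in ≈ 5.838 in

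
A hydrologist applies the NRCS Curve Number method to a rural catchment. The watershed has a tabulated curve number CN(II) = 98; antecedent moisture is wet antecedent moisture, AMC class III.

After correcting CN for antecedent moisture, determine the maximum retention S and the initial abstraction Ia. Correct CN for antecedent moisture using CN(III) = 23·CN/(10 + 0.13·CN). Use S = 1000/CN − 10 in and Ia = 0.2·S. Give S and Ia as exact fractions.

S = 100/1127 in ≈ 0.089 in; Ia = 20/1127 in ≈ 0.018 in

Wet (AMC III): CN(III) = 23·98/(10 + 0.13·98) = 2254/(1137/50) = 112700/1137 ≈ 99.120
Retention S: 1000/CN − 10 with CN=99.120 → S = 100/1127 ≈ 0.089 in
Ia = 0.2·(100/1127) = 20/1127 in ≈ 0.018 in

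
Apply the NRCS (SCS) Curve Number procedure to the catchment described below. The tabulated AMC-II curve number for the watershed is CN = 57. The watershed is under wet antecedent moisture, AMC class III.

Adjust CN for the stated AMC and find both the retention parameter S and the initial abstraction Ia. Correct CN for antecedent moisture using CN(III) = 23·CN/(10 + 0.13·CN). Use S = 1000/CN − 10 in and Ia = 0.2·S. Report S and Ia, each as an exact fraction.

Adjust CN=57 to AMC III: 23·57/(10 + 0.13·57) → 1311 ÷ (1741/100) = 131100/1741 ≈ 75.302
Max retention: S = 1000/(131100/1741) − 10 = 4300/1311 in (≈ 3.280 in)
Initial abstraction Ia = S/5 = (4300/1311)/5 = 860/1311 ≈ 0.656 in

S = 4300/1311 in ≈ 3.280 in; Ia = 860/1311 in ≈ 0.656 in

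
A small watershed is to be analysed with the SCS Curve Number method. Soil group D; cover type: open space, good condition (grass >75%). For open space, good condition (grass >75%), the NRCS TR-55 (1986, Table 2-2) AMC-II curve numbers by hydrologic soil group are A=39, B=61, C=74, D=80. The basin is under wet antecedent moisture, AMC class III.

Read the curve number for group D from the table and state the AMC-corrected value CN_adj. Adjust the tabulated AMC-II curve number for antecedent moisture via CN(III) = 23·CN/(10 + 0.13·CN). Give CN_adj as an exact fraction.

CN_adj = 4600/51 ≈ 90.196

NRCS table: open space, good condition (grass >75%), soil group D → CN(II) = 80
Wet (AMC III): CN(III) = 23·80/(10 + 0.13·80) = 1840/(102/5) = 4600/51 ≈ 90.196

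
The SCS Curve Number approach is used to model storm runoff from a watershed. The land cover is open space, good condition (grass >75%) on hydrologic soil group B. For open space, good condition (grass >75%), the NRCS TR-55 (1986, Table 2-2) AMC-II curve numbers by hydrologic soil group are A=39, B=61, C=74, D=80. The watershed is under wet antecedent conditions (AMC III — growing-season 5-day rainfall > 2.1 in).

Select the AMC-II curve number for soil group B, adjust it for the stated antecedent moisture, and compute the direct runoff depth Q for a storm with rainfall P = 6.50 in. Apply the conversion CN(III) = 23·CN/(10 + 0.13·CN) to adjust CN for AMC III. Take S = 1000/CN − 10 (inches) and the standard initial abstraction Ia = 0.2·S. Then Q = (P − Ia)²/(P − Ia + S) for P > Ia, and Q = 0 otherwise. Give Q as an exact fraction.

Q = 21399157/5283698 in ≈ 4.050 in

NRCS table: open space, good condition (grass >75%), soil group B → CN(II) = 61
Wet (AMC III): CN(III) = 23·61/(10 + 0.13·61) = 1403/(1793/100) = 140300/1793 ≈ 78.249
S = 1000/(140300/1793) − 10 = 3900/1403 in ≈ 2.780 in
Ia = 0.2·(3900/1403) = 780/1403 in ≈ 0.556 in
Since P=6.500 > Ia=0.556: effective rainfall P−Ia = 16679/2806 in
Q = (16679/2806)²/((16679/2806) + 3900/1403) = (278189041/7873636)/(24479/2806) = 21399157/5283698 in ≈ 4.050 in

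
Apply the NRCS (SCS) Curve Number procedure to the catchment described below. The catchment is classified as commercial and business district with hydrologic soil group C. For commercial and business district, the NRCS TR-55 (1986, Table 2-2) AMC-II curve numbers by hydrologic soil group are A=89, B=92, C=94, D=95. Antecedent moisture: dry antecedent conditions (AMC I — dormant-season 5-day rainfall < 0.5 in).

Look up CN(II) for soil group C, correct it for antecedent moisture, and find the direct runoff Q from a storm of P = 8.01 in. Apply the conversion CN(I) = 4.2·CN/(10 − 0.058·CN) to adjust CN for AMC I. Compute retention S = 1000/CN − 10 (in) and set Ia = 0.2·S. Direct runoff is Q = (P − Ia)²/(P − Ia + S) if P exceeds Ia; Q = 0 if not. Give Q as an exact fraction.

NRCS table: commercial and business district, soil group C → CN(II) = 94
Adjust CN=94 to AMC I: 4.2·94/(10 − 0.058·94) → (1974/5) ÷ (1137/250) = 32900/379 ≈ 86.807
S = 1000/(32900/379) − 10 = 500/329 in ≈ 1.520 in
Ia = 0.2S: 0.2·1.520 = 0.304 in (exactly 100/329)
P − Ia = 8.010 − 0.304 = 253529/32900 ≈ 7.706 in (> 0, runoff occurs)
Q = (253529/32900)²/((253529/32900) + 500/329) = (64276953841/1082410000)/(303529/32900) = 64276953841/9986104100 in ≈ 6.437 in

Q = 64276953841/9986104100 in ≈ 6.437 in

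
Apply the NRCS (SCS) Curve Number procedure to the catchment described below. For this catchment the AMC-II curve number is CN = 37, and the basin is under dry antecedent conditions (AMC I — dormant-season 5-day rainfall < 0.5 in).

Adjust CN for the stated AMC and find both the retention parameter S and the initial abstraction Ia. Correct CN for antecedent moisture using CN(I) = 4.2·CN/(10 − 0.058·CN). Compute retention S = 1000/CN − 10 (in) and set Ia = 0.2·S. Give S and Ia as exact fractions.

S = 1500/37 in ≈ 40.541 in; Ia = 300/37 in ≈ 8.108 in

Adjust CN=37 to AMC I: 4.2·37/(10 − 0.058·37) → (777/5) ÷ (3927/500) = 3700/187 ≈ 19.786
Max retention: S = 1000/(3700/187) − 10 = 1500/37 in (≈ 40.541 in)
Ia = 0.2·(1500/37) = 300/37 in ≈ 8.108 in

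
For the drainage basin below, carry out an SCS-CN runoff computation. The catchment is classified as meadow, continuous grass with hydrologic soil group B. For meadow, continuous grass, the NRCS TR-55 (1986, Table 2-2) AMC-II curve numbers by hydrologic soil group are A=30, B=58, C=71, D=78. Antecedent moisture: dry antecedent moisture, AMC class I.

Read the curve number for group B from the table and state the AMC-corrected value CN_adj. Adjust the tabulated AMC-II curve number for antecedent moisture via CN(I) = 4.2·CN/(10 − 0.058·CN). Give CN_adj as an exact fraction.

CN_adj = 2900/79 ≈ 36.709

NRCS table: meadow, continuous grass, soil group B → CN(II) = 58
Adjust CN=58 to AMC I: 4.2·58/(10 − 0.058·58) → (1218/5) ÷ (1659/250) = 2900/79 ≈ 36.709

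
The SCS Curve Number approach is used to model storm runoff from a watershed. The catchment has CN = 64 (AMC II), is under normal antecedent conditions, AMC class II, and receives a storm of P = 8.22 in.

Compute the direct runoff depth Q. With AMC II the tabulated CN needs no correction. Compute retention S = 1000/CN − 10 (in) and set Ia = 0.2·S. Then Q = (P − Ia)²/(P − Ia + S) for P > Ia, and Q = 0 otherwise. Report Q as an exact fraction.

Q = 671187/169600 in ≈ 3.957 in

Average conditions: CN = 64 (no AMC adjustment).
Retention S: 1000/CN − 10 with CN=64.000 → S = 45/8 ≈ 5.625 in
Initial abstraction Ia = S/5 = (45/8)/5 = 9/8 ≈ 1.125 in
Since P=8.220 > Ia=1.125: effective rainfall P−Ia = 1419/200 in
Q = (1419/200)²/((1419/200) + 45/8) = (2013561/40000)/(318/25) = 671187/169600 in ≈ 3.957 in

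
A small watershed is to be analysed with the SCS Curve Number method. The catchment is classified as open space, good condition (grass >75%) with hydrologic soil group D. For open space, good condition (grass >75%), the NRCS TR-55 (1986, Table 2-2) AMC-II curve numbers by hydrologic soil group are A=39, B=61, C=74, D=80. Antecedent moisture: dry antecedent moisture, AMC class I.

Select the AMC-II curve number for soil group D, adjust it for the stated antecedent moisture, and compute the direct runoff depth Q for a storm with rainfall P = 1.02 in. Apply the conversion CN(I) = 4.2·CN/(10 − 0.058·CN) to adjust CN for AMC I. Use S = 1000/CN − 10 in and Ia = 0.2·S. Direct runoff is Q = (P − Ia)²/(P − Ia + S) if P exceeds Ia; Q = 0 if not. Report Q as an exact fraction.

Q = 0 in ≈ 0.000 in

NRCS table: open space, good condition (grass >75%), soil group D → CN(II) = 80
Dry (AMC I): CN(I) = 4.2·80/(10 − 0.058·80) = 336/(134/25) = 4200/67 ≈ 62.687
S = 1000/(4200/67) − 10 = 125/21 in ≈ 5.952 in
Ia = 0.2·(125/21) = 25/21 in ≈ 1.190 in
P = 1.020 ≤ Ia = 1.190 in: entire storm abstracted, Q = 0.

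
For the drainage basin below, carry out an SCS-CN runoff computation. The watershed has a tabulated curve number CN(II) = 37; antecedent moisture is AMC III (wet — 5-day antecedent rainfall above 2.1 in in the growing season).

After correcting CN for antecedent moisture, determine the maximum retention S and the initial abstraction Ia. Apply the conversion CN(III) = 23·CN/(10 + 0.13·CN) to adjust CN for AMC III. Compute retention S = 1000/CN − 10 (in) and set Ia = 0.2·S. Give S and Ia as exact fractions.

S = 6300/851 in ≈ 7.403 in; Ia = 1260/851 in ≈ 1.481 in

CN(III) from CN(II)=37: (23·37)/(10 + 0.13·37) = 85100/1481 ≈ 57.461
S = 1000/(85100/1481) − 10 = 6300/851 in ≈ 7.403 in
Initial abstraction Ia = S/5 = (6300/851)/5 = 1260/851 ≈ 1.481 in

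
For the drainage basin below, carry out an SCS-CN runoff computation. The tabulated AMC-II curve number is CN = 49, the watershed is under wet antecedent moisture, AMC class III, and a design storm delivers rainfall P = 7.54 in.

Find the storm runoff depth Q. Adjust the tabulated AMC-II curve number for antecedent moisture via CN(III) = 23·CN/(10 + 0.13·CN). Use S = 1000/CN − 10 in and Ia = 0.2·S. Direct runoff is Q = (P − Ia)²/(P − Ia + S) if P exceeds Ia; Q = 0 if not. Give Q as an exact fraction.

Wet (AMC III): CN(III) = 23·49/(10 + 0.13·49) = 1127/(1637/100) = 112700/1637 ≈ 68.845
Retention S: 1000/CN − 10 with CN=68.845 → S = 5100/1127 ≈ 4.525 in
Ia = 0.2S: 0.2·4.525 = 0.905 in (exactly 1020/1127)
Excess rainfall: 7.540 − 0.905 = 6.635 in; P > Ia so Q > 0
Q: (373879/56350)² ÷ (628879/56350) = 139785506641/35437331650 in (≈ 3.945 in)

Q = 139785506641/35437331650 in ≈ 3.945 in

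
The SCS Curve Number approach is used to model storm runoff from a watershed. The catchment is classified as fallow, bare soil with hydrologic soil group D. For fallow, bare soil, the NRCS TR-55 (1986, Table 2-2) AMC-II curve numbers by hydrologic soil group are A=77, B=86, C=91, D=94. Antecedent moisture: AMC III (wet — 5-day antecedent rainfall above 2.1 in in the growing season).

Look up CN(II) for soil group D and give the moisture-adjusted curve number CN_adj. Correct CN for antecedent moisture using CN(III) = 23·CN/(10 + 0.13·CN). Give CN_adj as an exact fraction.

CN_adj = 108100/1111 ≈ 97.300

NRCS table: fallow, bare soil, soil group D → CN(II) = 94
CN(III) from CN(II)=94: (23·94)/(10 + 0.13·94) = 108100/1111 ≈ 97.300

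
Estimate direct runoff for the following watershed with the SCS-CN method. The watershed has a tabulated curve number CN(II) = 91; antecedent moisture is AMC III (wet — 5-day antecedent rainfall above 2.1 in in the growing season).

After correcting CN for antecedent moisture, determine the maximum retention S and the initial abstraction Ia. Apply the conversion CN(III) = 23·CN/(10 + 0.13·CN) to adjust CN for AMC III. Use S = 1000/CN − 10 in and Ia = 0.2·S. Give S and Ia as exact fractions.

S = 900/2093 in ≈ 0.430 in; Ia = 180/2093 in ≈ 0.086 in

Wet (AMC III): CN(III) = 23·91/(10 + 0.13·91) = 2093/(2183/100) = 209300/2183 ≈ 95.877
Retention S: 1000/CN − 10 with CN=95.877 → S = 900/2093 ≈ 0.430 in
Initial abstraction Ia = S/5 = (900/2093)/5 = 180/2093 ≈ 0.086 in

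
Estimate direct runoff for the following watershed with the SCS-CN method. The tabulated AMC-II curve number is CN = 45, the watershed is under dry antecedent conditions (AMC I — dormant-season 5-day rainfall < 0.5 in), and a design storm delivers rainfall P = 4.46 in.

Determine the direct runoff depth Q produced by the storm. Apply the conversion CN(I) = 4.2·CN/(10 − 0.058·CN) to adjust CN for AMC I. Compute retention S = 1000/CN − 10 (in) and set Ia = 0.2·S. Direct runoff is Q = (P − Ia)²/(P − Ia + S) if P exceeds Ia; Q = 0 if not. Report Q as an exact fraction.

CN(I) from CN(II)=45: (4.2·45)/(10 − 0.058·45) = 18900/739 ≈ 25.575
Retention S: 1000/CN − 10 with CN=25.575 → S = 5500/189 ≈ 29.101 in
Initial abstraction Ia = S/5 = (5500/189)/5 = 1100/189 ≈ 5.820 in
P = 4.460 ≤ Ia = 5.820 in: entire storm abstracted, Q = 0.

Q = 0 in ≈ 0.000 in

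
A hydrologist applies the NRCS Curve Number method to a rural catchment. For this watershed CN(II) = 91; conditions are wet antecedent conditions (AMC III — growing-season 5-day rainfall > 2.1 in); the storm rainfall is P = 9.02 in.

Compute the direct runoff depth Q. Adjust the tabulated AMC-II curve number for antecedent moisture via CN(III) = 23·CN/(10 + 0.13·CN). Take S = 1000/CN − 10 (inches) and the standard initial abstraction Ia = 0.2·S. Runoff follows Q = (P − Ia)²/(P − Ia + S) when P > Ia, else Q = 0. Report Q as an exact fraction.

CN(III) from CN(II)=91: (23·91)/(10 + 0.13·91) = 209300/2183 ≈ 95.877
S = 1000/(209300/2183) − 10 = 900/2093 in ≈ 0.430 in
Ia = 0.2S: 0.2·0.430 = 0.086 in (exactly 180/2093)
Since P=9.020 > Ia=0.086: effective rainfall P−Ia = 934943/104650 in
Runoff Q = (P−Ia)²/(P−Ia+S) = (8.934)²/(8.934+0.430) = 874118413249/102551034950 ≈ 8.524 in

Q = 874118413249/102551034950 in ≈ 8.524 in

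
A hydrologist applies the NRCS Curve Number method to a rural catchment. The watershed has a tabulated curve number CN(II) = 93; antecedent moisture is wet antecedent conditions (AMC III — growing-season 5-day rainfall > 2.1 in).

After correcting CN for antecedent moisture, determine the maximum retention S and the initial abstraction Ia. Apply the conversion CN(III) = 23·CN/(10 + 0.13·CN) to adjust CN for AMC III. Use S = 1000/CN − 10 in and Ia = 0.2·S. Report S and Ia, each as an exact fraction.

S = 700/2139 in ≈ 0.327 in; Ia = 140/2139 in ≈ 0.065 in

CN(III) from CN(II)=93: (23·93)/(10 + 0.13·93) = 213900/2209 ≈ 96.831
Retention S: 1000/CN − 10 with CN=96.831 → S = 700/2139 ≈ 0.327 in
Ia = 0.2S: 0.2·0.327 = 0.065 in (exactly 140/2139)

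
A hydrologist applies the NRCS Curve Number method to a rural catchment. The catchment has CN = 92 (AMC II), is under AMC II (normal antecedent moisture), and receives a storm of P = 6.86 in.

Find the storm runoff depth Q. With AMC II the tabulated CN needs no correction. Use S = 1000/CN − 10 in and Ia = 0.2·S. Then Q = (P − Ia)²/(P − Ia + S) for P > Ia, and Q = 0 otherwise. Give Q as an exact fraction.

Average conditions: CN = 92 (no AMC adjustment).
Max retention: S = 1000/92 − 10 = 20/23 in (≈ 0.870 in)
Initial abstraction Ia = S/5 = (20/23)/5 = 4/23 ≈ 0.174 in
P − Ia = 6.860 − 0.174 = 7689/1150 ≈ 6.686 in (> 0, runoff occurs)
Q = (7689/1150)²/((7689/1150) + 20/23) = (59120721/1322500)/(8689/1150) = 59120721/9992350 in ≈ 5.917 in

Q = 59120721/9992350 in ≈ 5.917 in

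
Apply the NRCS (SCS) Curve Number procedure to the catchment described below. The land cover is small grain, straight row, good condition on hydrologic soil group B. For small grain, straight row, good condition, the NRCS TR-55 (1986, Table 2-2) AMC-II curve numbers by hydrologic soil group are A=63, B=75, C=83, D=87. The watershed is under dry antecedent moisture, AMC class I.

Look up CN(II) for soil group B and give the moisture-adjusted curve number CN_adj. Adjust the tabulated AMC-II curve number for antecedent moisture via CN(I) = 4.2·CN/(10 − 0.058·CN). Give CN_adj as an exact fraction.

NRCS table: small grain, straight row, good condition, soil group B → CN(II) = 75
Adjust CN=75 to AMC I: 4.2·75/(10 − 0.058·75) → 315 ÷ (113/20) = 6300/113 ≈ 55.752

CN_adj = 6300/113 ≈ 55.752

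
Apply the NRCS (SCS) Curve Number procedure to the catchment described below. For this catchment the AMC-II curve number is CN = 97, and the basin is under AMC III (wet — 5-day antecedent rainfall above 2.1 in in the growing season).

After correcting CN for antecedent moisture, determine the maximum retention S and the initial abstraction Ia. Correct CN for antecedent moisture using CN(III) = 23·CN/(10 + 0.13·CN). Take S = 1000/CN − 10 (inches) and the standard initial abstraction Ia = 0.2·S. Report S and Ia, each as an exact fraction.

Wet (AMC III): CN(III) = 23·97/(10 + 0.13·97) = 2231/(2261/100) = 223100/2261 ≈ 98.673
Retention S: 1000/CN − 10 with CN=98.673 → S = 300/2231 ≈ 0.134 in
Initial abstraction Ia = S/5 = (300/2231)/5 = 60/2231 ≈ 0.027 in

S = 300/2231 in ≈ 0.134 in; Ia = 60/2231 in ≈ 0.027 in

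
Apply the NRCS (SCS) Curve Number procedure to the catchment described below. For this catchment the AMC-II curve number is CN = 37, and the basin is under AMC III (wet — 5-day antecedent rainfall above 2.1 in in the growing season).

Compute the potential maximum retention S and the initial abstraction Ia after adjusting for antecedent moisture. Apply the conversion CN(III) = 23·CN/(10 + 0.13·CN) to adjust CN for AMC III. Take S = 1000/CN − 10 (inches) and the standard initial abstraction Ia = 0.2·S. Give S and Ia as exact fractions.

S = 6300/851 in ≈ 7.403 in; Ia = 1260/851 in ≈ 1.481 in

CN(III) from CN(II)=37: (23·37)/(10 + 0.13·37) = 85100/1481 ≈ 57.461
S = 1000/(85100/1481) − 10 = 6300/851 in ≈ 7.403 in
Ia = 0.2·(6300/851) = 1260/851 in ≈ 1.481 in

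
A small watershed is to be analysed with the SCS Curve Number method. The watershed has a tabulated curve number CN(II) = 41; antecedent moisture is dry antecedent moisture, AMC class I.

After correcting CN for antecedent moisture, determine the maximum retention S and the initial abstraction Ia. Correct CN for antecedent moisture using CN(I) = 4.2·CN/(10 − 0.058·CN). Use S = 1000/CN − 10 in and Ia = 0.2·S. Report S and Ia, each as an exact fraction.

S = 29500/861 in ≈ 34.262 in; Ia = 5900/861 in ≈ 6.852 in

Adjust CN=41 to AMC I: 4.2·41/(10 − 0.058·41) → (861/5) ÷ (3811/500) = 86100/3811 ≈ 22.592
S = 1000/(86100/3811) − 10 = 29500/861 in ≈ 34.262 in
Initial abstraction Ia = S/5 = (29500/861)/5 = 5900/861 ≈ 6.852 in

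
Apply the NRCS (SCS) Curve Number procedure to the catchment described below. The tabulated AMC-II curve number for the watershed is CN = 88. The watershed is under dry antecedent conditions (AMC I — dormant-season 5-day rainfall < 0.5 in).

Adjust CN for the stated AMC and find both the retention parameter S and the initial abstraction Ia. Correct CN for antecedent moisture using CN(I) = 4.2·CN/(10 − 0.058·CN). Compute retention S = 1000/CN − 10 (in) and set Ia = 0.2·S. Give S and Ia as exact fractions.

CN(I) from CN(II)=88: (4.2·88)/(10 − 0.058·88) = 3850/51 ≈ 75.490
Max retention: S = 1000/(3850/51) − 10 = 250/77 in (≈ 3.247 in)
Ia = 0.2·(250/77) = 50/77 in ≈ 0.649 in

S = 250/77 in ≈ 3.247 in; Ia = 50/77 in ≈ 0.649 in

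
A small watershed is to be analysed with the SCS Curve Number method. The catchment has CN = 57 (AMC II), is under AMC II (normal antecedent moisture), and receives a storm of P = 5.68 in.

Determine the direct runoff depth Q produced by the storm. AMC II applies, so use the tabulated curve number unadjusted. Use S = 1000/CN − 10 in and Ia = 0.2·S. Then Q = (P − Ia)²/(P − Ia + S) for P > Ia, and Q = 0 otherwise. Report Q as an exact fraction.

CN(II) = 57; AMC II needs no correction.
Retention S: 1000/CN − 10 with CN=57.000 → S = 430/57 ≈ 7.544 in
Ia = 0.2S: 0.2·7.544 = 1.509 in (exactly 86/57)
Since P=5.680 > Ia=1.509: effective rainfall P−Ia = 5944/1425 in
Q: (5944/1425)² ÷ (16694/1425) = 17665568/11894475 in (≈ 1.485 in)

Q = 17665568/11894475 in ≈ 1.485 in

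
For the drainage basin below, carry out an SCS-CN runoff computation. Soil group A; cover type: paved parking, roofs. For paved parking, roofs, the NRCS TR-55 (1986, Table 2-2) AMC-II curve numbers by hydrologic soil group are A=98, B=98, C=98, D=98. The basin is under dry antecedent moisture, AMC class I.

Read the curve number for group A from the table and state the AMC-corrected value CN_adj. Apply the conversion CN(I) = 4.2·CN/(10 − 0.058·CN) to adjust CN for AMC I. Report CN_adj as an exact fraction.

NRCS table: paved parking, roofs, soil group A → CN(II) = 98
Adjust CN=98 to AMC I: 4.2·98/(10 − 0.058·98) → (2058/5) ÷ (1079/250) = 102900/1079 ≈ 95.366

CN_adj = 102900/1079 ≈ 95.366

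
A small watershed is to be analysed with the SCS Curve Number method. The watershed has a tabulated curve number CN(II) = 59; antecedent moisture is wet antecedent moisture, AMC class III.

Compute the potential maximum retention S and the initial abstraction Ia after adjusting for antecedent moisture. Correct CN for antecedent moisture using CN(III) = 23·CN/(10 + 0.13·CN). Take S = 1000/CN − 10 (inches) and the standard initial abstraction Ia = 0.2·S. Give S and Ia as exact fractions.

S = 4100/1357 in ≈ 3.021 in; Ia = 820/1357 in ≈ 0.604 in

Adjust CN=59 to AMC III: 23·59/(10 + 0.13·59) → 1357 ÷ (1767/100) = 135700/1767 ≈ 76.797
S = 1000/(135700/1767) − 10 = 4100/1357 in ≈ 3.021 in
Ia = 0.2S: 0.2·3.021 = 0.604 in (exactly 820/1357)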